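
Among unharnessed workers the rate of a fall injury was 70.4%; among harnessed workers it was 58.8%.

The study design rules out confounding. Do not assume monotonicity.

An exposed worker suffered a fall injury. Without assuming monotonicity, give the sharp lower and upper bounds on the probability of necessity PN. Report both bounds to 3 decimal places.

p₁ = 0.704, p₀ = 0.588.
Under exogeneity alone the bounds on PN are max{0,(p₁−p₀)/p₁} ≤ PN ≤ min{1,(1−p₀)/p₁}.
  lower = (p₁ − p₀)/p₁ = 0.116 / 0.704 ≈ 0.1648
  upper = min{1, (1 − p₀)/p₁} = 0.412 / 0.704 ≈ 0.5852

0.165 ≤ PN ≤ 0.585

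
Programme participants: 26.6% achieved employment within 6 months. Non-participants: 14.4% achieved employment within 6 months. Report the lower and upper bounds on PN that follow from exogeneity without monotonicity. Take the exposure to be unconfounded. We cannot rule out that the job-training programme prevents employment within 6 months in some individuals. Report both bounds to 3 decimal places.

0.459 ≤ PN ≤ 1.000

p₁ = 0.266, p₀ = 0.144.
Under exogeneity alone the bounds on PN are max{0,(p₁−p₀)/p₁} ≤ PN ≤ min{1,(1−p₀)/p₁}.
  lower = (p₁ − p₀)/p₁ = 0.122 / 0.266 ≈ 0.4586
  upper = min{1, (1 − p₀)/p₁} = 0.856 / 0.266 ≈ 3.2180 → capped at 1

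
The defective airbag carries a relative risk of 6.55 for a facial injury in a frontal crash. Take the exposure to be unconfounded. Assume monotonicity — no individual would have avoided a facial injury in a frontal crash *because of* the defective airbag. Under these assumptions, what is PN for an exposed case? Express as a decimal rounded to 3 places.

PN ≈ 0.847

Under exogeneity and monotonicity, PN = (RR − 1) / RR = 1 − 1/RR.
PN = (6.55 − 1) / 6.55 = 5.55 / 6.55 ≈ 0.8473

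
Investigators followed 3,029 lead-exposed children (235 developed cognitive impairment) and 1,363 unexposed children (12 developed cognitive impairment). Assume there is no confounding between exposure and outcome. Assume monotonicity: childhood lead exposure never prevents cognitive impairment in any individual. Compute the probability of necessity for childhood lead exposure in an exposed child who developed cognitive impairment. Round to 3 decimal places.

PN ≈ 0.887

p₁ = P(outcome | exposed) = 235/3029 = 0.077583
p₀ = P(outcome | unexposed) = 12/1363 = 0.0088041
Under exogeneity and monotonicity, PN = (p₁ − p₀) / p₁.
PN = (0.077583 − 0.0088041) / 0.077583 = 0.068779 / 0.077583 ≈ 0.8865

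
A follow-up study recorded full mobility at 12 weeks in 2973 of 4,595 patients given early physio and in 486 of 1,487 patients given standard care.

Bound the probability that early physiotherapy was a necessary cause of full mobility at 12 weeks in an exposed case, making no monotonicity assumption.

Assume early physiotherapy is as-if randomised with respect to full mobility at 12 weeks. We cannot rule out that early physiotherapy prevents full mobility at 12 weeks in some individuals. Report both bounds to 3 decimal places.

0.495 ≤ PN ≤ 1.000

p₁ = P(outcome | exposed) = 2973/4595 = 0.64701
p₀ = P(outcome | unexposed) = 486/1487 = 0.32683
Under exogeneity alone the bounds on PN are max{0,(p₁−p₀)/p₁} ≤ PN ≤ min{1,(1−p₀)/p₁}.
  lower = (p₁ − p₀)/p₁ = 0.32018 / 0.64701 ≈ 0.4949
  upper = min{1, (1 − p₀)/p₁} = 0.67317 / 0.64701 ≈ 1.0404 → capped at 1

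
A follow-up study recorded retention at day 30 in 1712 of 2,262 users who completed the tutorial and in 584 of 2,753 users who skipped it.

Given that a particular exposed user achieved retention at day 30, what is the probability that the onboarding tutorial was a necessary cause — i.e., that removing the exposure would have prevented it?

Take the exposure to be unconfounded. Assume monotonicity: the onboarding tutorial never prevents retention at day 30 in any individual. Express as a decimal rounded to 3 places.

p₁ = P(outcome | exposed) = 1712/2262 = 0.75685
p₀ = P(outcome | unexposed) = 584/2753 = 0.21213
Under exogeneity and monotonicity, PN = (p₁ − p₀) / p₁.
PN = (0.75685 − 0.21213) / 0.75685 = 0.54472 / 0.75685 ≈ 0.7197

PN ≈ 0.720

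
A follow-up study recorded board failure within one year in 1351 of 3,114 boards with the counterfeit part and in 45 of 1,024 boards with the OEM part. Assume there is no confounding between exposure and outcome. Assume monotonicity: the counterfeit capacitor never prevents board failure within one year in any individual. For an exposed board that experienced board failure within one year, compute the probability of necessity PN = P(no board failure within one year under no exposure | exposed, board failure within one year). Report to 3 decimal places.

PN ≈ 0.899

p₁ = P(outcome | exposed) = 1351/3114 = 0.43385
p₀ = P(outcome | unexposed) = 45/1024 = 0.043945
Under exogeneity and monotonicity, PN = (p₁ − p₀) / p₁.
PN = (0.43385 − 0.043945) / 0.43385 = 0.3899 / 0.43385 ≈ 0.8987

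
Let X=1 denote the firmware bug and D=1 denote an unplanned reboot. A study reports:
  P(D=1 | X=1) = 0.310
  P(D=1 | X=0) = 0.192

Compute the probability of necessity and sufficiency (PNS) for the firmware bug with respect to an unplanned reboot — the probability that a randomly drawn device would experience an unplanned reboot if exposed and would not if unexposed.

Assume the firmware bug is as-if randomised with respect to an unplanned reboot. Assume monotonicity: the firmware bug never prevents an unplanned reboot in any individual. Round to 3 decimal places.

Let p₁ = 0.31, p₀ = 0.192.
Under exogeneity and monotonicity, PNS = p₁ − p₀.
PNS = 0.31 − 0.192 = 0.118

PNS ≈ 0.118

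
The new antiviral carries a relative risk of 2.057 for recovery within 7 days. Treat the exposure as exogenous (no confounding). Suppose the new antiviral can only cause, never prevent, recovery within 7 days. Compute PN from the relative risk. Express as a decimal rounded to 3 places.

PN ≈ 0.514

Under exogeneity and monotonicity, PN = (RR − 1) / RR = 1 − 1/RR.
PN = (2.057 − 1) / 2.057 = 1.057 / 2.057 ≈ 0.5139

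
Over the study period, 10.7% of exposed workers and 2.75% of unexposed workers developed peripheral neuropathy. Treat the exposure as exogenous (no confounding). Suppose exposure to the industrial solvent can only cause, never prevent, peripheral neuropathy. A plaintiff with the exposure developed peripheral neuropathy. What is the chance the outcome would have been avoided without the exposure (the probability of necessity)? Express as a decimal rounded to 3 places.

PN ≈ 0.743

p₁ = 0.107, p₀ = 0.0275.
Under exogeneity and monotonicity, PN = (p₁ − p₀) / p₁.
PN = (0.107 − 0.0275) / 0.107 = 0.0795 / 0.107 ≈ 0.7430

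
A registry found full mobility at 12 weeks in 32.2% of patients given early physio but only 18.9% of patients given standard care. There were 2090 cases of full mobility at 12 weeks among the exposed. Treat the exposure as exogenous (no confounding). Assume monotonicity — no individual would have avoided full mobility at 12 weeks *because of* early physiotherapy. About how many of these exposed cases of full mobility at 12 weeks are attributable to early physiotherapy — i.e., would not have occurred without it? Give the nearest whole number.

about 863 cases

p₁ = 0.322, p₀ = 0.189.
PN = (p₁ − p₀)/p₁ = (0.322 − 0.189) / 0.322 ≈ 0.41304.
Attributable cases ≈ PN × (exposed cases) = 0.41304 × 2090 ≈ 863.26.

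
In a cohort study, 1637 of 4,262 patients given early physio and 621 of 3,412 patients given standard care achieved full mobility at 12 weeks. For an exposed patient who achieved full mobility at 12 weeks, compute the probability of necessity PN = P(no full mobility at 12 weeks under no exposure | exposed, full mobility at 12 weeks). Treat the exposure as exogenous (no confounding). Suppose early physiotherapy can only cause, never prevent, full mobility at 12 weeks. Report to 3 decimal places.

p₁ = P(outcome | exposed) = 1637/4262 = 0.38409
p₀ = P(outcome | unexposed) = 621/3412 = 0.182
Under exogeneity and monotonicity, PN = (p₁ − p₀) / p₁.
PN = (0.38409 − 0.182) / 0.38409 = 0.20209 / 0.38409 ≈ 0.5261

PN ≈ 0.526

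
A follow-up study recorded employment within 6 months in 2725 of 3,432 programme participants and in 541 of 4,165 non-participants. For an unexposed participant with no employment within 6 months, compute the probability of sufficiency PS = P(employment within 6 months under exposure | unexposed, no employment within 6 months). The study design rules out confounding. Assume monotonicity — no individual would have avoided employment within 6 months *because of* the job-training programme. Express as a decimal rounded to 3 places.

p₁ = P(outcome | exposed) = 2725/3432 = 0.794
p₀ = P(outcome | unexposed) = 541/4165 = 0.12989
Under exogeneity and monotonicity, PS = (p₁ − p₀) / (1 − p₀).
PS = (0.794 − 0.12989) / (1 − 0.12989) = 0.66411 / 0.87011 ≈ 0.7632

PS ≈ 0.763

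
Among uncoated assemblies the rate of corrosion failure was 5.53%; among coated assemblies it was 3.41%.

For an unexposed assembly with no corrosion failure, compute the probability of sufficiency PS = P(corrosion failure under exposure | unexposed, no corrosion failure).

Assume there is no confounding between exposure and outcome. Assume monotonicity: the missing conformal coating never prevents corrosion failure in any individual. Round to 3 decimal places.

PS ≈ 0.022

p₁ = 0.0553, p₀ = 0.0341.
Under exogeneity and monotonicity, PS = (p₁ − p₀) / (1 − p₀).
PS = (0.0553 − 0.0341) / (1 − 0.0341) = 0.0212 / 0.9659 ≈ 0.0219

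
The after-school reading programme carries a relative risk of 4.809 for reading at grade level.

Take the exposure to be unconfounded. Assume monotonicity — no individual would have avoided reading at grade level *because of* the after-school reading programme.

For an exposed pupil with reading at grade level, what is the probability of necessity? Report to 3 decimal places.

PN ≈ 0.792

Under exogeneity and monotonicity, PN = (RR − 1) / RR = 1 − 1/RR.
PN = (4.809 − 1) / 4.809 = 3.809 / 4.809 ≈ 0.7921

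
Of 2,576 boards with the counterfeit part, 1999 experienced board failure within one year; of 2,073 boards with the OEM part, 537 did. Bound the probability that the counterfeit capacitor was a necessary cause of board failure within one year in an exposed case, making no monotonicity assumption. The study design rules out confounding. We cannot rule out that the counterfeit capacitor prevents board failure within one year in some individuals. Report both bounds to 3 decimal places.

0.666 ≤ PN ≤ 0.955

p₁ = P(outcome | exposed) = 1999/2576 = 0.77601
p₀ = P(outcome | unexposed) = 537/2073 = 0.25904
Under exogeneity alone the bounds on PN are max{0,(p₁−p₀)/p₁} ≤ PN ≤ min{1,(1−p₀)/p₁}.
  lower = (p₁ − p₀)/p₁ = 0.51696 / 0.77601 ≈ 0.6662
  upper = min{1, (1 − p₀)/p₁} = 0.74096 / 0.77601 ≈ 0.9548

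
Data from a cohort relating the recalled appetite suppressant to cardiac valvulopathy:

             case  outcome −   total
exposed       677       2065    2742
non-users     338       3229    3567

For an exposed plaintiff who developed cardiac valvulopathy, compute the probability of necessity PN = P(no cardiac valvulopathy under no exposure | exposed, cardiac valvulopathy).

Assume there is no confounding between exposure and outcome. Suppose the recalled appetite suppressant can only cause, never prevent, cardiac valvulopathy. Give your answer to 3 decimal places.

p₁ = P(outcome | exposed) = 677/2742 = 0.2469
p₀ = P(outcome | unexposed) = 338/3567 = 0.094757
Under exogeneity and monotonicity, PN = (p₁ − p₀) / p₁.
PN = (0.2469 − 0.094757) / 0.2469 = 0.15214 / 0.2469 ≈ 0.6162

PN ≈ 0.616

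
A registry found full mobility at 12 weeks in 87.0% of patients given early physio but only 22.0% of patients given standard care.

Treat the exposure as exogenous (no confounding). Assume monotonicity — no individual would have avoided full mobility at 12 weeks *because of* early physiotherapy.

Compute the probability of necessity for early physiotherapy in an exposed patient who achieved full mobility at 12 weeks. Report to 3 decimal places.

p₁ = 0.87, p₀ = 0.22.
Under exogeneity and monotonicity, PN = (p₁ − p₀) / p₁.
PN = (0.87 − 0.22) / 0.87 = 0.65 / 0.87 ≈ 0.7471

PN ≈ 0.747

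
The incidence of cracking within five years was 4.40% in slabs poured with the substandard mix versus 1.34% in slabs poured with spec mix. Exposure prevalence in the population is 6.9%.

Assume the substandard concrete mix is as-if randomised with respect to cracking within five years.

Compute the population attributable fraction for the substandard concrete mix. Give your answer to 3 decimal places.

PAF ≈ 0.136

p₁ = 0.044, p₀ = 0.0134.
Overall risk P(Y=1) = π·p₁ + (1−π)·p₀ = 0.069×0.044 + 0.931×0.0134 = 0.015511.
Under exogeneity, PAF = [P(Y=1) − p₀] / P(Y=1).
PAF = (0.015511 − 0.0134) / 0.015511 ≈ 0.1361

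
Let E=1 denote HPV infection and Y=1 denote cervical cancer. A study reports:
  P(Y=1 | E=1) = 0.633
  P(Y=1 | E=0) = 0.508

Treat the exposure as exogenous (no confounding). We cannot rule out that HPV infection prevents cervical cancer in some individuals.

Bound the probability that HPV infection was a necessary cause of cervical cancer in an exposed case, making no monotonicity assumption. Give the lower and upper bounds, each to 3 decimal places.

0.197 ≤ PN ≤ 0.777

Let p₁ = 0.633, p₀ = 0.508.
Under exogeneity alone the bounds on PN are max{0,(p₁−p₀)/p₁} ≤ PN ≤ min{1,(1−p₀)/p₁}.
  lower = (p₁ − p₀)/p₁ = 0.125 / 0.633 ≈ 0.1975
  upper = min{1, (1 − p₀)/p₁} = 0.492 / 0.633 ≈ 0.7773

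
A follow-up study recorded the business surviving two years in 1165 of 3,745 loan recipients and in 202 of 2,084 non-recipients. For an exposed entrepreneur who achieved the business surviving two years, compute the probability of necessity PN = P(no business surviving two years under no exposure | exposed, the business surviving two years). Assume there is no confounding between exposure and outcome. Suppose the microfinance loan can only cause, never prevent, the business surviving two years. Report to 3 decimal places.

p₁ = P(outcome | exposed) = 1165/3745 = 0.31108
p₀ = P(outcome | unexposed) = 202/2084 = 0.096929
Under exogeneity and monotonicity, PN = (p₁ − p₀) / p₁.
PN = (0.31108 − 0.096929) / 0.31108 = 0.21415 / 0.31108 ≈ 0.6884

PN ≈ 0.688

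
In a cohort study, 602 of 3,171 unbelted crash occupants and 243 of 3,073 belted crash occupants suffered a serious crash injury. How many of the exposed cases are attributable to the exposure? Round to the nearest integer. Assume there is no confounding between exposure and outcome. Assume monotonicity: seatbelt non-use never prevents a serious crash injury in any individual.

p₁ = P(outcome | exposed) = 602/3171 = 0.18985
p₀ = P(outcome | unexposed) = 243/3073 = 0.079076
PN = (p₁ − p₀)/p₁ = (0.18985 − 0.079076) / 0.18985 ≈ 0.58347.
Attributable cases ≈ PN × (exposed cases) = 0.58347 × 602 ≈ 351.25.

about 351 cases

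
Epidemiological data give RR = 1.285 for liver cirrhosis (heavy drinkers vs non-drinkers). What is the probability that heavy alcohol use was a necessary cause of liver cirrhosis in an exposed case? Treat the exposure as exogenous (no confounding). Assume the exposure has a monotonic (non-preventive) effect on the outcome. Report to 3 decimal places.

Under exogeneity and monotonicity, PN = (RR − 1) / RR = 1 − 1/RR.
PN = (1.285 − 1) / 1.285 = 0.285 / 1.285 ≈ 0.2218

PN ≈ 0.222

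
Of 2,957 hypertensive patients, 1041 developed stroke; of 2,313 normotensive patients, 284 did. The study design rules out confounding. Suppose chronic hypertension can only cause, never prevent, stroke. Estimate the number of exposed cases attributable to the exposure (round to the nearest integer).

p₁ = P(outcome | exposed) = 1041/2957 = 0.35205
p₀ = P(outcome | unexposed) = 284/2313 = 0.12278
PN = (p₁ − p₀)/p₁ = (0.35205 − 0.12278) / 0.35205 ≈ 0.65123.
Attributable cases ≈ PN × (exposed cases) = 0.65123 × 1041 ≈ 677.93.

about 678 cases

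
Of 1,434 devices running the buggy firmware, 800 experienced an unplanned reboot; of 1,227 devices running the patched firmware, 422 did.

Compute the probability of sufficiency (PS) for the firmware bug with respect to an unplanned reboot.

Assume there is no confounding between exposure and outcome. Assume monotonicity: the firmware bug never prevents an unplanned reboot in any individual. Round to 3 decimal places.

p₁ = P(outcome | exposed) = 800/1434 = 0.55788
p₀ = P(outcome | unexposed) = 422/1227 = 0.34393
Under exogeneity and monotonicity, PS = (p₁ − p₀) / (1 − p₀).
PS = (0.55788 − 0.34393) / (1 − 0.34393) = 0.21395 / 0.65607 ≈ 0.3261

PS ≈ 0.326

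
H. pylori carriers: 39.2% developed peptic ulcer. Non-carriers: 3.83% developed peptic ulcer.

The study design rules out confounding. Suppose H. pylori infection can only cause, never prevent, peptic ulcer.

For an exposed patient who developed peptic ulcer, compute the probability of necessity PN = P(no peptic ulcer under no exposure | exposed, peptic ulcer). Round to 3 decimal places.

PN ≈ 0.902

p₁ = 0.392, p₀ = 0.0383.
Under exogeneity and monotonicity, PN = (p₁ − p₀) / p₁.
PN = (0.392 − 0.0383) / 0.392 = 0.3537 / 0.392 ≈ 0.9023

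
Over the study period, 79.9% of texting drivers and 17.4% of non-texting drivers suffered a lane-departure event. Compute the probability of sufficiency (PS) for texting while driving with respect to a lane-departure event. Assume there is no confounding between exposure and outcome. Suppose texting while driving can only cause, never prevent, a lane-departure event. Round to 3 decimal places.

p₁ = 0.799, p₀ = 0.174.
Under exogeneity and monotonicity, PS = (p₁ − p₀) / (1 − p₀).
PS = (0.799 − 0.174) / (1 − 0.174) = 0.625 / 0.826 ≈ 0.7567

PS ≈ 0.757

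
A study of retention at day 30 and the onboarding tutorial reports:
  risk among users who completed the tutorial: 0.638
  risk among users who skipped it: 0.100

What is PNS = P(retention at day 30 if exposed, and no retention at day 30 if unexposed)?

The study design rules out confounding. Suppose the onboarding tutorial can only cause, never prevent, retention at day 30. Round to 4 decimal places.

Let p₁ = 0.638, p₀ = 0.1.
Under exogeneity and monotonicity, PNS = p₁ − p₀.
PNS = 0.638 − 0.1 = 0.538

PNS ≈ 0.5380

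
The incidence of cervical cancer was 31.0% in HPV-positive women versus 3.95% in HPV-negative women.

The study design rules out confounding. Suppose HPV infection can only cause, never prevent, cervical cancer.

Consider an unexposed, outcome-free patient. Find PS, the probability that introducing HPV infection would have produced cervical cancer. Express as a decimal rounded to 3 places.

p₁ = 0.31, p₀ = 0.0395.
Under exogeneity and monotonicity, PS = (p₁ − p₀) / (1 − p₀).
PS = (0.31 − 0.0395) / (1 − 0.0395) = 0.2705 / 0.9605 ≈ 0.2816

PS ≈ 0.282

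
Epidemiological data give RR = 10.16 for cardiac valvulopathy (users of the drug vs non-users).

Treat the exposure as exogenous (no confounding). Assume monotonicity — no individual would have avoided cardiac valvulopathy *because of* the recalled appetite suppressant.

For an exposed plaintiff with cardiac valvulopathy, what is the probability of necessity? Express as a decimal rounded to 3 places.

Under exogeneity and monotonicity, PN = (RR − 1) / RR = 1 − 1/RR.
PN = (10.16 − 1) / 10.16 = 9.16 / 10.16 ≈ 0.9016

PN ≈ 0.902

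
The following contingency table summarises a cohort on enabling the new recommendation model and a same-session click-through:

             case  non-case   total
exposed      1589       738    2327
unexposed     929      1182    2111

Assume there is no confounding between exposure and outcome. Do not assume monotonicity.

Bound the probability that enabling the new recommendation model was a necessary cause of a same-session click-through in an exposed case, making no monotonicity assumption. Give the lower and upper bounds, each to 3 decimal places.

0.356 ≤ PN ≤ 0.820

p₁ = P(outcome | exposed) = 1589/2327 = 0.68285
p₀ = P(outcome | unexposed) = 929/2111 = 0.44008
Under exogeneity alone the bounds on PN are max{0,(p₁−p₀)/p₁} ≤ PN ≤ min{1,(1−p₀)/p₁}.
  lower = (p₁ − p₀)/p₁ = 0.24278 / 0.68285 ≈ 0.3555
  upper = min{1, (1 − p₀)/p₁} = 0.55992 / 0.68285 ≈ 0.8200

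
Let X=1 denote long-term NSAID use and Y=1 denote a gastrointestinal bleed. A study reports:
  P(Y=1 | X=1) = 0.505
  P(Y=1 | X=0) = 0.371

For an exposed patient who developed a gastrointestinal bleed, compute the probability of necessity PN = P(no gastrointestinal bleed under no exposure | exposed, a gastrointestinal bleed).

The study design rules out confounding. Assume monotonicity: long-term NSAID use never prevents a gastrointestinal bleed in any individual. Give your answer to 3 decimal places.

Let p₁ = 0.505, p₀ = 0.371.
Under exogeneity and monotonicity, PN = (p₁ − p₀) / p₁.
PN = (0.505 − 0.371) / 0.505 = 0.134 / 0.505 ≈ 0.2653

PN ≈ 0.265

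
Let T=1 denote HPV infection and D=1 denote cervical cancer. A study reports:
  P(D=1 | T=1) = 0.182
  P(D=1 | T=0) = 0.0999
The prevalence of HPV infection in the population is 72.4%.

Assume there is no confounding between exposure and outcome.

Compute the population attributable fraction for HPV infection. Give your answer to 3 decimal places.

PAF ≈ 0.373

Let p₁ = 0.182, p₀ = 0.0999.
Overall risk P(Y=1) = π·p₁ + (1−π)·p₀ = 0.724×0.182 + 0.276×0.0999 = 0.15934.
Under exogeneity, PAF = [P(Y=1) − p₀] / P(Y=1).
PAF = (0.15934 − 0.0999) / 0.15934 ≈ 0.3730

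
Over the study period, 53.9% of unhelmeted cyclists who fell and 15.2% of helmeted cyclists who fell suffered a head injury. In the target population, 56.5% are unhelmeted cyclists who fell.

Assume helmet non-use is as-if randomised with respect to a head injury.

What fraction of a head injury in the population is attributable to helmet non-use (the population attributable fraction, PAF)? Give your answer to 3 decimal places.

p₁ = 0.539, p₀ = 0.152.
Overall risk P(Y=1) = π·p₁ + (1−π)·p₀ = 0.565×0.539 + 0.435×0.152 = 0.37066.
Under exogeneity, PAF = [P(Y=1) − p₀] / P(Y=1).
PAF = (0.37066 − 0.152) / 0.37066 ≈ 0.5899

PAF ≈ 0.590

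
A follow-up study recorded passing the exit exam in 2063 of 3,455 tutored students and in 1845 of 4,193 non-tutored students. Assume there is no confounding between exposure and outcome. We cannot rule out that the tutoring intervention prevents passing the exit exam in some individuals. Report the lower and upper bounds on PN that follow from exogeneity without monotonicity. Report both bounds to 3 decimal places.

p₁ = P(outcome | exposed) = 2063/3455 = 0.59711
p₀ = P(outcome | unexposed) = 1845/4193 = 0.44002
Under exogeneity alone the bounds on PN are max{0,(p₁−p₀)/p₁} ≤ PN ≤ min{1,(1−p₀)/p₁}.
  lower = (p₁ − p₀)/p₁ = 0.15709 / 0.59711 ≈ 0.2631
  upper = min{1, (1 − p₀)/p₁} = 0.55998 / 0.59711 ≈ 0.9378

0.263 ≤ PN ≤ 0.938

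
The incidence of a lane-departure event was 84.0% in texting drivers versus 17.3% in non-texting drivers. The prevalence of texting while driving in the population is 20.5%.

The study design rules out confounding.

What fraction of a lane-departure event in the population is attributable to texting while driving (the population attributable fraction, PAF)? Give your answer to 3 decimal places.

p₁ = 0.84, p₀ = 0.173.
Overall risk P(Y=1) = π·p₁ + (1−π)·p₀ = 0.205×0.84 + 0.795×0.173 = 0.30973.
Under exogeneity, PAF = [P(Y=1) − p₀] / P(Y=1).
PAF = (0.30973 − 0.173) / 0.30973 ≈ 0.4415

PAF ≈ 0.441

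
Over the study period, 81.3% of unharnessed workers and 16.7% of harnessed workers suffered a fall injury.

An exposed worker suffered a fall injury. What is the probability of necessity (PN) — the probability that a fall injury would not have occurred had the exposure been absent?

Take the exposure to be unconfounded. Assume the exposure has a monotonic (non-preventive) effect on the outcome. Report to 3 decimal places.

p₁ = 0.813, p₀ = 0.167.
Under exogeneity and monotonicity, PN = (p₁ − p₀) / p₁.
PN = (0.813 − 0.167) / 0.813 = 0.646 / 0.813 ≈ 0.7946

PN ≈ 0.795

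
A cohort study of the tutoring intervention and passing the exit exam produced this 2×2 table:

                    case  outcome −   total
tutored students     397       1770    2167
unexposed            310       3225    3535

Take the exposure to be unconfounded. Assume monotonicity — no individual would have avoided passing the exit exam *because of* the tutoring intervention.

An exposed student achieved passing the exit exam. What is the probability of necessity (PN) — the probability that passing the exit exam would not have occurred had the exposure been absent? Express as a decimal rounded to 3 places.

p₁ = P(outcome | exposed) = 397/2167 = 0.1832
p₀ = P(outcome | unexposed) = 310/3535 = 0.087694
Under exogeneity and monotonicity, PN = (p₁ − p₀) / p₁.
PN = (0.1832 − 0.087694) / 0.1832 = 0.095508 / 0.1832 ≈ 0.5213

PN ≈ 0.521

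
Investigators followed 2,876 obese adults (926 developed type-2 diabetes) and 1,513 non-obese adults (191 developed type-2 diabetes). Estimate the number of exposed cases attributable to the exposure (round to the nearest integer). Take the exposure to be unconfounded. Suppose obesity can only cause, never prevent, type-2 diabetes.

p₁ = P(outcome | exposed) = 926/2876 = 0.32197
p₀ = P(outcome | unexposed) = 191/1513 = 0.12624
PN = (p₁ − p₀)/p₁ = (0.32197 − 0.12624) / 0.32197 ≈ 0.60792.
Attributable cases ≈ PN × (exposed cases) = 0.60792 × 926 ≈ 562.94.

about 563 cases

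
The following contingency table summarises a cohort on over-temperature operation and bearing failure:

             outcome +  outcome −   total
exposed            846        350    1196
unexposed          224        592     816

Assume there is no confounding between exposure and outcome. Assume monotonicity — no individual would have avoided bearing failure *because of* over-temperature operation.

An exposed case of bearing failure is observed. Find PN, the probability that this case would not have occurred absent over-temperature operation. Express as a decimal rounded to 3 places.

PN ≈ 0.612

p₁ = P(outcome | exposed) = 846/1196 = 0.70736
p₀ = P(outcome | unexposed) = 224/816 = 0.27451
Under exogeneity and monotonicity, PN = (p₁ − p₀) / p₁.
PN = (0.70736 − 0.27451) / 0.70736 = 0.43285 / 0.70736 ≈ 0.6119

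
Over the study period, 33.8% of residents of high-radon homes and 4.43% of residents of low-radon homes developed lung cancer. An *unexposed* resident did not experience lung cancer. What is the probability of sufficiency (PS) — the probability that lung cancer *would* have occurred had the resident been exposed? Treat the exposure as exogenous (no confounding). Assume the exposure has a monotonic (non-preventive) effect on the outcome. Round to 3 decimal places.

PS ≈ 0.307

p₁ = 0.338, p₀ = 0.0443.
Under exogeneity and monotonicity, PS = (p₁ − p₀) / (1 − p₀).
PS = (0.338 − 0.0443) / (1 − 0.0443) = 0.2937 / 0.9557 ≈ 0.3073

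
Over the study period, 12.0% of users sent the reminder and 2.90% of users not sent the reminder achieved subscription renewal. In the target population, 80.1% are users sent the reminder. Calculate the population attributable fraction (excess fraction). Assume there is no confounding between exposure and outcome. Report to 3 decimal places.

PAF ≈ 0.715

p₁ = 0.12, p₀ = 0.029.
Overall risk P(Y=1) = π·p₁ + (1−π)·p₀ = 0.801×0.12 + 0.199×0.029 = 0.10189.
Under exogeneity, PAF = [P(Y=1) − p₀] / P(Y=1).
PAF = (0.10189 − 0.029) / 0.10189 ≈ 0.7154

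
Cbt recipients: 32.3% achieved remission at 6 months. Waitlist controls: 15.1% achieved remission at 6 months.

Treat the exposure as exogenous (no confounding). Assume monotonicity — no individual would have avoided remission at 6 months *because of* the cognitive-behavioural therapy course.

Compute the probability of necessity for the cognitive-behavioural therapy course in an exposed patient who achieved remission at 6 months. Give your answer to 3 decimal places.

p₁ = 0.323, p₀ = 0.151.
Under exogeneity and monotonicity, PN = (p₁ − p₀) / p₁.
PN = (0.323 − 0.151) / 0.323 = 0.172 / 0.323 ≈ 0.5325

PN ≈ 0.533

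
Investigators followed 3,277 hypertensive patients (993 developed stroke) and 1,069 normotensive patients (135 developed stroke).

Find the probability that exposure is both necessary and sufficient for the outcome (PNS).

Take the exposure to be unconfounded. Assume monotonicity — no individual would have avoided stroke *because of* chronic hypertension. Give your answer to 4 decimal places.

p₁ = P(outcome | exposed) = 993/3277 = 0.30302
p₀ = P(outcome | unexposed) = 135/1069 = 0.12629
Under exogeneity and monotonicity, PNS = p₁ − p₀.
PNS = 0.30302 − 0.12629 = 0.17673

PNS ≈ 0.1767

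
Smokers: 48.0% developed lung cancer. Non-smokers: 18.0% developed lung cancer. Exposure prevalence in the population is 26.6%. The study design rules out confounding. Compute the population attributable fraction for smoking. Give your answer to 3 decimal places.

PAF ≈ 0.307

p₁ = 0.48, p₀ = 0.18.
Overall risk P(Y=1) = π·p₁ + (1−π)·p₀ = 0.266×0.48 + 0.734×0.18 = 0.2598.
Under exogeneity, PAF = [P(Y=1) − p₀] / P(Y=1).
PAF = (0.2598 − 0.18) / 0.2598 ≈ 0.3072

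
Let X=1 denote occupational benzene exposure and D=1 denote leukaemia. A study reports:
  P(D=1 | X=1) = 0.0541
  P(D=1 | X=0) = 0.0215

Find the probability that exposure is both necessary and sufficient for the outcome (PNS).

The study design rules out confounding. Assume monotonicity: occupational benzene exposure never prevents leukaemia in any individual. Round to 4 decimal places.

Let p₁ = 0.0541, p₀ = 0.0215.
Under exogeneity and monotonicity, PNS = p₁ − p₀.
PNS = 0.0541 − 0.0215 = 0.0326

PNS ≈ 0.0326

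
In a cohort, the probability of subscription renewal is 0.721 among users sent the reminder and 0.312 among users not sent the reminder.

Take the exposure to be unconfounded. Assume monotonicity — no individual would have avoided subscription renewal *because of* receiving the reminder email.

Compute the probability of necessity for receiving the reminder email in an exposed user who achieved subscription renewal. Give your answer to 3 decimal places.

PN ≈ 0.567

Let p₁ = 0.721, p₀ = 0.312.
Under exogeneity and monotonicity, PN = (p₁ − p₀) / p₁.
PN = (0.721 − 0.312) / 0.721 = 0.409 / 0.721 ≈ 0.5673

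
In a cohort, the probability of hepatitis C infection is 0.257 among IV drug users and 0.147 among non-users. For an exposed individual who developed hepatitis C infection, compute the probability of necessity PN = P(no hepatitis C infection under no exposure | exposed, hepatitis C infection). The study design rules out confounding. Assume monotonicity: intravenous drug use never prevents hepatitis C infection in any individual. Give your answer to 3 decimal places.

Let p₁ = 0.257, p₀ = 0.147.
Under exogeneity and monotonicity, PN = (p₁ − p₀) / p₁.
PN = (0.257 − 0.147) / 0.257 = 0.11 / 0.257 ≈ 0.4280

PN ≈ 0.428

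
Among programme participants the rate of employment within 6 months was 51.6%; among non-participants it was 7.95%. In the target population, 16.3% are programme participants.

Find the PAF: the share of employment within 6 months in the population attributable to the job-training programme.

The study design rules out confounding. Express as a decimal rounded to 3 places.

PAF ≈ 0.472

p₁ = 0.516, p₀ = 0.0795.
Overall risk P(Y=1) = π·p₁ + (1−π)·p₀ = 0.163×0.516 + 0.837×0.0795 = 0.15065.
Under exogeneity, PAF = [P(Y=1) − p₀] / P(Y=1).
PAF = (0.15065 − 0.0795) / 0.15065 ≈ 0.4723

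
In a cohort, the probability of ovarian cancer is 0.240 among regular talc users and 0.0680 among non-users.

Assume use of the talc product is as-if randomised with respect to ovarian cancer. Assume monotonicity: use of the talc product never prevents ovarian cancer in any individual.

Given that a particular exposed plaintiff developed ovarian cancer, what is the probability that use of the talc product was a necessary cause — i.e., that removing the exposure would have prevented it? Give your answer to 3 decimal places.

Let p₁ = 0.24, p₀ = 0.068.
Under exogeneity and monotonicity, PN = (p₁ − p₀) / p₁.
PN = (0.24 − 0.068) / 0.24 = 0.172 / 0.24 ≈ 0.7167

PN ≈ 0.717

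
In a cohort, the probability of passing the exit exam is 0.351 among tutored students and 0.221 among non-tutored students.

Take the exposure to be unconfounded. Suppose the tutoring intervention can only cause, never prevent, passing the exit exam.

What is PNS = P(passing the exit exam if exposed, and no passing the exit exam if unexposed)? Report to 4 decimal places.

PNS ≈ 0.1300

Let p₁ = 0.351, p₀ = 0.221.
Under exogeneity and monotonicity, PNS = p₁ − p₀.
PNS = 0.351 − 0.221 = 0.13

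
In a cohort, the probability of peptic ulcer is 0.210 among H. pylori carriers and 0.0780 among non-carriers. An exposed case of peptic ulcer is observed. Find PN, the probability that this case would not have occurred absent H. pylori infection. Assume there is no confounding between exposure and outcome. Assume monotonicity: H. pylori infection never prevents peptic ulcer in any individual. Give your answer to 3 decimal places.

Let p₁ = 0.21, p₀ = 0.078.
Under exogeneity and monotonicity, PN = (p₁ − p₀) / p₁.
PN = (0.21 − 0.078) / 0.21 = 0.132 / 0.21 ≈ 0.6286

PN ≈ 0.629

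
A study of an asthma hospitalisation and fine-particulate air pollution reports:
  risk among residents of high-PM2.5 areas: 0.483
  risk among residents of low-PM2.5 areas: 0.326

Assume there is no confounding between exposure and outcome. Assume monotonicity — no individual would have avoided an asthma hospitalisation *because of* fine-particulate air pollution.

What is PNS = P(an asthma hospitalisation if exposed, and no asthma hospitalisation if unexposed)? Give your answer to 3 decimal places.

Let p₁ = 0.483, p₀ = 0.326.
Under exogeneity and monotonicity, PNS = p₁ − p₀.
PNS = 0.483 − 0.326 = 0.157

PNS ≈ 0.157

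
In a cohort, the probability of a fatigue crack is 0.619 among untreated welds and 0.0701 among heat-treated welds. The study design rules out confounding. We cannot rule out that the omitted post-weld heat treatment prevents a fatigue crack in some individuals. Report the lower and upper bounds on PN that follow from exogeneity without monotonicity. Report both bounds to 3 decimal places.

Let p₁ = 0.619, p₀ = 0.0701.
Under exogeneity alone the bounds on PN are max{0,(p₁−p₀)/p₁} ≤ PN ≤ min{1,(1−p₀)/p₁}.
  lower = (p₁ − p₀)/p₁ = 0.5489 / 0.619 ≈ 0.8868
  upper = min{1, (1 − p₀)/p₁} = 0.9299 / 0.619 ≈ 1.5023 → capped at 1

0.887 ≤ PN ≤ 1.000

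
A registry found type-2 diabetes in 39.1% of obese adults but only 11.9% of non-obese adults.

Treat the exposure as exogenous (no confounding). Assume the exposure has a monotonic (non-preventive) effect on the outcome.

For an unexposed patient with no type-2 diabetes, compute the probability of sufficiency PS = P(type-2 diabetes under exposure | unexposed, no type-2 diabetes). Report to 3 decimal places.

p₁ = 0.391, p₀ = 0.119.
Under exogeneity and monotonicity, PS = (p₁ − p₀) / (1 − p₀).
PS = (0.391 − 0.119) / (1 − 0.119) = 0.272 / 0.881 ≈ 0.3087

PS ≈ 0.309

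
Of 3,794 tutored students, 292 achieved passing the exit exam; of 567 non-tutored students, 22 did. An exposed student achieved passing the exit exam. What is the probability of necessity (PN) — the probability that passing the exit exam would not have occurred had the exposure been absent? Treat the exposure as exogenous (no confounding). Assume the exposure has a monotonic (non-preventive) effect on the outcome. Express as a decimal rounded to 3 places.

PN ≈ 0.496

p₁ = P(outcome | exposed) = 292/3794 = 0.076964
p₀ = P(outcome | unexposed) = 22/567 = 0.038801
Under exogeneity and monotonicity, PN = (p₁ − p₀) / p₁.
PN = (0.076964 − 0.038801) / 0.076964 = 0.038163 / 0.076964 ≈ 0.4959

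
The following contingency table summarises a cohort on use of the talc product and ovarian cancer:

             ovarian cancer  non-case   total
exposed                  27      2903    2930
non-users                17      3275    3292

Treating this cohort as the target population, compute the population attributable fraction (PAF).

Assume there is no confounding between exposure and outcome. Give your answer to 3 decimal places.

p₁ = P(outcome | exposed) = 27/2930 = 0.009215
p₀ = P(outcome | unexposed) = 17/3292 = 0.005164
Exposure prevalence π = 2930/6222 = 0.47091; overall risk P(Y=1) = 0.0070717.
Under exogeneity, PAF = [P(Y=1) − p₀]/P(Y=1).
PAF = (0.0070717 − 0.005164) / 0.0070717 ≈ 0.2698

PAF ≈ 0.270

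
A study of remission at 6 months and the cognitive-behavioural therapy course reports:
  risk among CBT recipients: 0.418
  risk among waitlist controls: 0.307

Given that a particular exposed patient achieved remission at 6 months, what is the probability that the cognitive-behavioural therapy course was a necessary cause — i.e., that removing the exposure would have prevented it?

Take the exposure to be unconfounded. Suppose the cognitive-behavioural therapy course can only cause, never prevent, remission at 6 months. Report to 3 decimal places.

Let p₁ = 0.418, p₀ = 0.307.
Under exogeneity and monotonicity, PN = (p₁ − p₀) / p₁.
PN = (0.418 − 0.307) / 0.418 = 0.111 / 0.418 ≈ 0.2656

PN ≈ 0.266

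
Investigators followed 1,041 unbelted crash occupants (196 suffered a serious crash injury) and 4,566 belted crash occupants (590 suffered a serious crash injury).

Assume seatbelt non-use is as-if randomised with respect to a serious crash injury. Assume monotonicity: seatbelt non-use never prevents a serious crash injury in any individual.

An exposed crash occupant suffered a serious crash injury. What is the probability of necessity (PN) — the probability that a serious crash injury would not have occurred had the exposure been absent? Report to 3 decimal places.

p₁ = P(outcome | exposed) = 196/1041 = 0.18828
p₀ = P(outcome | unexposed) = 590/4566 = 0.12922
Under exogeneity and monotonicity, PN = (p₁ − p₀) / p₁.
PN = (0.18828 − 0.12922) / 0.18828 = 0.059065 / 0.18828 ≈ 0.3137

PN ≈ 0.314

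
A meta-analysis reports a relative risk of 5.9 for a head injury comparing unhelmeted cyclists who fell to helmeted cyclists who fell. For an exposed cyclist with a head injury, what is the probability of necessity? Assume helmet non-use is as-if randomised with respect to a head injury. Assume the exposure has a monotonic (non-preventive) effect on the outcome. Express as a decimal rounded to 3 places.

PN ≈ 0.831

Under exogeneity and monotonicity, PN = (RR − 1) / RR = 1 − 1/RR.
PN = (5.9 − 1) / 5.9 = 4.9 / 5.9 ≈ 0.8305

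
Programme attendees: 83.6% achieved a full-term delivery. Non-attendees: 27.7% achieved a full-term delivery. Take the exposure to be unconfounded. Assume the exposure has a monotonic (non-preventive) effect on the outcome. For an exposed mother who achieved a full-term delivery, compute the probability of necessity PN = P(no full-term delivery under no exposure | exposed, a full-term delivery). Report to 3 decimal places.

p₁ = 0.836, p₀ = 0.277.
Under exogeneity and monotonicity, PN = (p₁ − p₀) / p₁.
PN = (0.836 − 0.277) / 0.836 = 0.559 / 0.836 ≈ 0.6687

PN ≈ 0.669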